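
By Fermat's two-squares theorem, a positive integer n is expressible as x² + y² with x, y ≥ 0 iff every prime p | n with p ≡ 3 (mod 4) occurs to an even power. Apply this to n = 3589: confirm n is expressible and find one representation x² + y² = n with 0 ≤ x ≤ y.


Step 1: Factor n = 3589 = 37 · 97.
Step 2: Check the mod-4 condition on each prime factor: 37 ≡ 1 (mod 4), exponent 1; 97 ≡ 1 (mod 4), exponent 1.
All primes ≡ 3 (mod 4) appear to even exponent (or don't appear), so by the two-squares theorem n IS expressible as a sum of two squares.
Step 3: Build a representation. Here n = 37 · 97 is a product of primes ≡ 1 (mod 4). Each prime p ≡ 1 (mod 4) is itself a sum of two squares; find a² by testing p − a² for a perfect square:
  37: 37 − 1² = 36 = 6² ⇒ 37 = 1² + 6².
  97: 97 − 1² = 96, 97 − 2² = 93, 97 − 3² = 88, 97 − 4² = 81 = 9² ⇒ 97 = 4² + 9².
  Combine using the Brahmagupta–Fibonacci identity (a² + b²)(c² + d²) = (ac − bd)² + (ad + bc)² = (ac + bd)² + (ad − bc)²:
  37 · 97 = 3589: from (1² + 6²)(4² + 9²), take (1·4 − 6·9, 1·9 + 6·4) = (4 − 54, 9 + 24) = (-50, 33); dropping signs (only squares matter) gives (50, 33); check 50² + 33² = 2500 + 1089 = 3589 ✓.
Step 4: Order so x ≤ y and verify: 33² + 50² = 1089 + 2500 = 3589 = n. ✓

n = 3589 = 33² + 50² (one valid representation with x ≤ y).


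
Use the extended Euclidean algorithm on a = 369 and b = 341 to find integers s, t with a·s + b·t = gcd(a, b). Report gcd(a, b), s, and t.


Euclidean algorithm on (369, 341) — divide until remainder is 0:
  369 = 1 · 341 + 28
  341 = 12 · 28 + 5
  28 = 5 · 5 + 3
  5 = 1 · 3 + 2
  3 = 1 · 2 + 1
  2 = 2 · 1 + 0
gcd(369, 341) = 1.
Track Bezout coefficients alongside the remainders: start with r₀ = 369 = a·1 + b·0 (s = 1, t = 0) and r₁ = 341 = a·0 + b·1 (s = 0, t = 1); each new remainder r_{k+1} = r_{k-1} − q_k·r_k inherits s_{k+1} = s_{k-1} − q_k·s_k, t_{k+1} = t_{k-1} − q_k·t_k, so r_k = a·s_k + b·t_k at every step:
  q = 1: r = 28, s = 1 − 1·0 = 1, t = 0 − 1·1 = -1  (check: 369·1 + 341·(-1) = 28)
  q = 12: r = 5, s = 0 − 12·1 = -12, t = 1 − 12·(-1) = 13  (check: 369·(-12) + 341·13 = 5)
  q = 5: r = 3, s = 1 − 5·(-12) = 61, t = -1 − 5·13 = -66  (check: 369·61 + 341·(-66) = 3)
  q = 1: r = 2, s = -12 − 1·61 = -73, t = 13 − 1·(-66) = 79  (check: 369·(-73) + 341·79 = 2)
  q = 1: r = 1, s = 61 − 1·(-73) = 134, t = -66 − 1·79 = -145  (check: 369·134 + 341·(-145) = 1)
The row with r = 1 (the gcd) gives the Bezout coefficients s = 134, t = -145.
Result: 369 · (134) + 341 · (-145) = 1.

gcd(369, 341) = 1; s = 134, t = -145 (check: 369·134 + 341·(-145) = 1).


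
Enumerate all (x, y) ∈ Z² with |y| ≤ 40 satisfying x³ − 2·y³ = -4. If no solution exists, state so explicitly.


The equation is x³ - 2y³ = -4. For fixed y, x³ = 2·y³ − 4, so a solution requires the RHS to be a perfect cube.
Strategy: iterate y from -40 to 40, compute RHS = 2·y³ − 4, and check whether it is a (positive or negative) perfect cube.
Check small values of y:
  y = 0: RHS = -4 is not a perfect cube.
  y = 1: RHS = -2 is not a perfect cube.
  y = -1: RHS = -6 is not a perfect cube.
  y = 2: RHS = 12 is not a perfect cube.
  y = -2: RHS = -20 is not a perfect cube.
  y = 3: RHS = 50 is not a perfect cube.
  y = -3: RHS = -58 is not a perfect cube.
Continuing the search up to |y| = 40 finds no solutions either.
No (x, y) in the scanned range satisfies the equation.

No integer solutions with |y| ≤ 40.


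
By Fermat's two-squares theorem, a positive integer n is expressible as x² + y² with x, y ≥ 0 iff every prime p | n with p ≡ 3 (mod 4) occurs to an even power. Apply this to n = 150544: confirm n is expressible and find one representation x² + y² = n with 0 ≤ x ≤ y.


Step 1: Factor n = 150544 = 2^4 · 97^2.
Step 2: Check the mod-4 condition on each prime factor: 2 = 2 (special); 97 ≡ 1 (mod 4), exponent 2.
All primes ≡ 3 (mod 4) appear to even exponent (or don't appear), so by the two-squares theorem n IS expressible as a sum of two squares.
Step 3: Build a representation. Group n = k² · m with k = 4 and m = 97 · 97 = 9409 (a product of primes ≡ 1 (mod 4)); a representation of m scales to one of n via (k·x)² + (k·y)² = k²(x² + y²). Each prime p ≡ 1 (mod 4) is itself a sum of two squares; find a² by testing p − a² for a perfect square:
  97: 97 − 1² = 96, 97 − 2² = 93, 97 − 3² = 88, 97 − 4² = 81 = 9² ⇒ 97 = 4² + 9².
  Combine using the Brahmagupta–Fibonacci identity (a² + b²)(c² + d²) = (ac − bd)² + (ad + bc)² = (ac + bd)² + (ad − bc)²:
  97 · 97 = 9409: from (4² + 9²)(4² + 9²), take (4·4 − 9·9, 4·9 + 9·4) = (16 − 81, 36 + 36) = (-65, 72); dropping signs (only squares matter) gives (65, 72); check 65² + 72² = 4225 + 5184 = 9409 ✓.
  Scale by k = 4: (4·65, 4·72) = (260, 288).
Step 4: Order so x ≤ y and verify: 260² + 288² = 67600 + 82944 = 150544 = n. ✓

n = 150544 = 260² + 288² (one valid representation with x ≤ y).


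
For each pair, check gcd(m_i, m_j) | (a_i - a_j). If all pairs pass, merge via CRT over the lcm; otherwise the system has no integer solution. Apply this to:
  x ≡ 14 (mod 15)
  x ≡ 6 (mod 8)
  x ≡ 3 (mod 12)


Moduli 15, 8, 12 are not pairwise coprime, so CRT works modulo lcm(m_i) when all pairwise compatibility conditions hold.
Pairwise compatibility: gcd(m_i, m_j) must divide a_i - a_j for every pair.
Merge one congruence at a time:
  Start: x ≡ 14 (mod 15).
  Combine with x ≡ 6 (mod 8): gcd(15, 8) = 1; 6 - 14 = -8, which IS divisible by 1, so compatible.
    Write x = 14 + 15·t and substitute into x ≡ 6 (mod 8): 15·t ≡ 6 − 14 = -8 (mod 8).
    Reduce coefficients mod 8: 7·t ≡ 0 (mod 8).
    The inverse of 7 mod 8 is 7 (since 7·7 = 49 = 6·8 + 1), so t ≡ 7·0 = 0 ≡ 0 (mod 8).
    Then x = 14 + 15·0 = 14, valid modulo lcm(15, 8) = 120: x ≡ 14 (mod 120).
  Combine with x ≡ 3 (mod 12): gcd(120, 12) = 12, and 3 - 14 = -11 is NOT divisible by 12.
    ⇒ system is inconsistent (no integer solution).

No solution (the system is inconsistent).


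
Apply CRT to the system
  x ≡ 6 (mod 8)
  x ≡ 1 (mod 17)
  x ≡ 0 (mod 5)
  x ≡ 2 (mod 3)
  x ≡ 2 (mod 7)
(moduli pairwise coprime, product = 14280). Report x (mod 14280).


Product of moduli M = 8 · 17 · 5 · 3 · 7 = 14280.
Merge one congruence at a time:
  Start: x ≡ 6 (mod 8).
  Combine with x ≡ 1 (mod 17); new modulus lcm = 136.
    Write x = 6 + 8·t and substitute into x ≡ 1 (mod 17): 8·t ≡ 1 − 6 = -5 (mod 17).
    Reduce coefficients mod 17: 8·t ≡ 12 (mod 17).
    The inverse of 8 mod 17 is 15 (since 8·15 = 120 = 7·17 + 1), so t ≡ 15·12 = 180 ≡ 10 (mod 17).
    Then x = 6 + 8·10 = 86, valid modulo lcm(8, 17) = 136: x ≡ 86 (mod 136).
  Combine with x ≡ 0 (mod 5); new modulus lcm = 680.
    Write x = 86 + 136·t and substitute into x ≡ 0 (mod 5): 136·t ≡ 0 − 86 = -86 (mod 5).
    Reduce coefficients mod 5: 1·t ≡ 4 (mod 5).
    So t ≡ 4 (mod 5).
    Then x = 86 + 136·4 = 630, valid modulo lcm(136, 5) = 680: x ≡ 630 (mod 680).
  Combine with x ≡ 2 (mod 3); new modulus lcm = 2040.
    Write x = 630 + 680·t and substitute into x ≡ 2 (mod 3): 680·t ≡ 2 − 630 = -628 (mod 3).
    Reduce coefficients mod 3: 2·t ≡ 2 (mod 3).
    The inverse of 2 mod 3 is 2 (since 2·2 = 4 = 1·3 + 1), so t ≡ 2·2 = 4 ≡ 1 (mod 3).
    Then x = 630 + 680·1 = 1310, valid modulo lcm(680, 3) = 2040: x ≡ 1310 (mod 2040).
  Combine with x ≡ 2 (mod 7); new modulus lcm = 14280.
    Write x = 1310 + 2040·t and substitute into x ≡ 2 (mod 7): 2040·t ≡ 2 − 1310 = -1308 (mod 7).
    Reduce coefficients mod 7: 3·t ≡ 1 (mod 7).
    The inverse of 3 mod 7 is 5 (since 3·5 = 15 = 2·7 + 1), so t ≡ 5·1 = 5 ≡ 5 (mod 7).
    Then x = 1310 + 2040·5 = 11510, valid modulo lcm(2040, 7) = 14280: x ≡ 11510 (mod 14280).
Verify against each original: 11510 mod 8 = 6, 11510 mod 17 = 1, 11510 mod 5 = 0, 11510 mod 3 = 2, 11510 mod 7 = 2.

x ≡ 11510 (mod 14280).


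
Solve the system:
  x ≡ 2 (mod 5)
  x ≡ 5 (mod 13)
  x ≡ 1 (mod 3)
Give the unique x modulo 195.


Moduli 5, 13, 3 are pairwise coprime; by CRT there is a unique solution modulo M = 5 · 13 · 3 = 195.
Solve pairwise, accumulating the modulus:
  Start with x ≡ 2 (mod 5).
  Combine with x ≡ 5 (mod 13): since gcd(5, 13) = 1, we get a unique residue mod 65.
    Write x = 2 + 5·t and substitute into x ≡ 5 (mod 13): 5·t ≡ 5 − 2 = 3 (mod 13).
    The inverse of 5 mod 13 is 8 (since 5·8 = 40 = 3·13 + 1), so t ≡ 8·3 = 24 ≡ 11 (mod 13).
    Then x = 2 + 5·11 = 57, valid modulo lcm(5, 13) = 65: x ≡ 57 (mod 65).
  Combine with x ≡ 1 (mod 3): since gcd(65, 3) = 1, we get a unique residue mod 195.
    Write x = 57 + 65·t and substitute into x ≡ 1 (mod 3): 65·t ≡ 1 − 57 = -56 (mod 3).
    Reduce coefficients mod 3: 2·t ≡ 1 (mod 3).
    The inverse of 2 mod 3 is 2 (since 2·2 = 4 = 1·3 + 1), so t ≡ 2·1 = 2 ≡ 2 (mod 3).
    Then x = 57 + 65·2 = 187, valid modulo lcm(65, 3) = 195: x ≡ 187 (mod 195).
Verify: 187 mod 5 = 2 ✓, 187 mod 13 = 5 ✓, 187 mod 3 = 1 ✓.

x ≡ 187 (mod 195).


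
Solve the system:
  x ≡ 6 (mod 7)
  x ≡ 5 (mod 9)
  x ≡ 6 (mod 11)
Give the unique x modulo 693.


Moduli 7, 9, 11 are pairwise coprime; by CRT there is a unique solution modulo M = 7 · 9 · 11 = 693.
Solve pairwise, accumulating the modulus:
  Start with x ≡ 6 (mod 7).
  Combine with x ≡ 5 (mod 9): since gcd(7, 9) = 1, we get a unique residue mod 63.
    Write x = 6 + 7·t and substitute into x ≡ 5 (mod 9): 7·t ≡ 5 − 6 = -1 (mod 9).
    Reduce coefficients mod 9: 7·t ≡ 8 (mod 9).
    The inverse of 7 mod 9 is 4 (since 7·4 = 28 = 3·9 + 1), so t ≡ 4·8 = 32 ≡ 5 (mod 9).
    Then x = 6 + 7·5 = 41, valid modulo lcm(7, 9) = 63: x ≡ 41 (mod 63).
  Combine with x ≡ 6 (mod 11): since gcd(63, 11) = 1, we get a unique residue mod 693.
    Write x = 41 + 63·t and substitute into x ≡ 6 (mod 11): 63·t ≡ 6 − 41 = -35 (mod 11).
    Reduce coefficients mod 11: 8·t ≡ 9 (mod 11).
    The inverse of 8 mod 11 is 7 (since 8·7 = 56 = 5·11 + 1), so t ≡ 7·9 = 63 ≡ 8 (mod 11).
    Then x = 41 + 63·8 = 545, valid modulo lcm(63, 11) = 693: x ≡ 545 (mod 693).
Verify: 545 mod 7 = 6 ✓, 545 mod 9 = 5 ✓, 545 mod 11 = 6 ✓.

x ≡ 545 (mod 693).


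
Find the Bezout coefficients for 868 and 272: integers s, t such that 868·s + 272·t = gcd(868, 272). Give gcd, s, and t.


Euclidean algorithm on (868, 272) — divide until remainder is 0:
  868 = 3 · 272 + 52
  272 = 5 · 52 + 12
  52 = 4 · 12 + 4
  12 = 3 · 4 + 0
gcd(868, 272) = 4.
Track Bezout coefficients alongside the remainders: start with r₀ = 868 = a·1 + b·0 (s = 1, t = 0) and r₁ = 272 = a·0 + b·1 (s = 0, t = 1); each new remainder r_{k+1} = r_{k-1} − q_k·r_k inherits s_{k+1} = s_{k-1} − q_k·s_k, t_{k+1} = t_{k-1} − q_k·t_k, so r_k = a·s_k + b·t_k at every step:
  q = 3: r = 52, s = 1 − 3·0 = 1, t = 0 − 3·1 = -3  (check: 868·1 + 272·(-3) = 52)
  q = 5: r = 12, s = 0 − 5·1 = -5, t = 1 − 5·(-3) = 16  (check: 868·(-5) + 272·16 = 12)
  q = 4: r = 4, s = 1 − 4·(-5) = 21, t = -3 − 4·16 = -67  (check: 868·21 + 272·(-67) = 4)
The row with r = 4 (the gcd) gives the Bezout coefficients s = 21, t = -67.
Result: 868 · (21) + 272 · (-67) = 4.

gcd(868, 272) = 4; s = 21, t = -67 (check: 868·21 + 272·(-67) = 4).


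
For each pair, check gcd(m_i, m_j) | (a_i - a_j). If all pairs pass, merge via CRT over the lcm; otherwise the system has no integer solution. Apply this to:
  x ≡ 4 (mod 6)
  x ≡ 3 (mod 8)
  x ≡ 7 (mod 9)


Moduli 6, 8, 9 are not pairwise coprime, so CRT works modulo lcm(m_i) when all pairwise compatibility conditions hold.
Pairwise compatibility: gcd(m_i, m_j) must divide a_i - a_j for every pair.
Merge one congruence at a time:
  Start: x ≡ 4 (mod 6).
  Combine with x ≡ 3 (mod 8): gcd(6, 8) = 2, and 3 - 4 = -1 is NOT divisible by 2.
    ⇒ system is inconsistent (no integer solution).

No solution (the system is inconsistent).


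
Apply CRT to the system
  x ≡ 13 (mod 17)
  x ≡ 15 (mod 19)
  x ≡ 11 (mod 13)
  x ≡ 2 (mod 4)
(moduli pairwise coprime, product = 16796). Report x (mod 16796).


Product of moduli M = 17 · 19 · 13 · 4 = 16796.
Merge one congruence at a time:
  Start: x ≡ 13 (mod 17).
  Combine with x ≡ 15 (mod 19); new modulus lcm = 323.
    Write x = 13 + 17·t and substitute into x ≡ 15 (mod 19): 17·t ≡ 15 − 13 = 2 (mod 19).
    The inverse of 17 mod 19 is 9 (since 17·9 = 153 = 8·19 + 1), so t ≡ 9·2 = 18 ≡ 18 (mod 19).
    Then x = 13 + 17·18 = 319, valid modulo lcm(17, 19) = 323: x ≡ 319 (mod 323).
  Combine with x ≡ 11 (mod 13); new modulus lcm = 4199.
    Write x = 319 + 323·t and substitute into x ≡ 11 (mod 13): 323·t ≡ 11 − 319 = -308 (mod 13).
    Reduce coefficients mod 13: 11·t ≡ 4 (mod 13).
    The inverse of 11 mod 13 is 6 (since 11·6 = 66 = 5·13 + 1), so t ≡ 6·4 = 24 ≡ 11 (mod 13).
    Then x = 319 + 323·11 = 3872, valid modulo lcm(323, 13) = 4199: x ≡ 3872 (mod 4199).
  Combine with x ≡ 2 (mod 4); new modulus lcm = 16796.
    Write x = 3872 + 4199·t and substitute into x ≡ 2 (mod 4): 4199·t ≡ 2 − 3872 = -3870 (mod 4).
    Reduce coefficients mod 4: 3·t ≡ 2 (mod 4).
    The inverse of 3 mod 4 is 3 (since 3·3 = 9 = 2·4 + 1), so t ≡ 3·2 = 6 ≡ 2 (mod 4).
    Then x = 3872 + 4199·2 = 12270, valid modulo lcm(4199, 4) = 16796: x ≡ 12270 (mod 16796).
Verify against each original: 12270 mod 17 = 13, 12270 mod 19 = 15, 12270 mod 13 = 11, 12270 mod 4 = 2.

x ≡ 12270 (mod 16796).


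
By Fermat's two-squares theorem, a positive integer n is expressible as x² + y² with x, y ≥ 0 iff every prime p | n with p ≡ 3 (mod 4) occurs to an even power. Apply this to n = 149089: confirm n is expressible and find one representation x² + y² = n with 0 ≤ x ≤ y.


Step 1: Factor n = 149089 = 29 · 53 · 97.
Step 2: Check the mod-4 condition on each prime factor: 29 ≡ 1 (mod 4), exponent 1; 53 ≡ 1 (mod 4), exponent 1; 97 ≡ 1 (mod 4), exponent 1.
All primes ≡ 3 (mod 4) appear to even exponent (or don't appear), so by the two-squares theorem n IS expressible as a sum of two squares.
Step 3: Build a representation. Here n = 29 · 53 · 97 is a product of primes ≡ 1 (mod 4). Each prime p ≡ 1 (mod 4) is itself a sum of two squares; find a² by testing p − a² for a perfect square:
  29: 29 − 1² = 28, 29 − 2² = 25 = 5² ⇒ 29 = 2² + 5².
  53: 53 − 1² = 52, 53 − 2² = 49 = 7² ⇒ 53 = 2² + 7².
  97: 97 − 1² = 96, 97 − 2² = 93, 97 − 3² = 88, 97 − 4² = 81 = 9² ⇒ 97 = 4² + 9².
  Combine using the Brahmagupta–Fibonacci identity (a² + b²)(c² + d²) = (ac − bd)² + (ad + bc)² = (ac + bd)² + (ad − bc)²:
  29 · 53 = 1537: from (2² + 5²)(2² + 7²), take (2·2 − 5·7, 2·7 + 5·2) = (4 − 35, 14 + 10) = (-31, 24); dropping signs (only squares matter) gives (31, 24); check 31² + 24² = 961 + 576 = 1537 ✓.
  1537 · 97 = 149089: from (31² + 24²)(4² + 9²), take (31·4 − 24·9, 31·9 + 24·4) = (124 − 216, 279 + 96) = (-92, 375); dropping signs (only squares matter) gives (92, 375); check 92² + 375² = 8464 + 140625 = 149089 ✓.
Step 4: Order so x ≤ y and verify: 92² + 375² = 8464 + 140625 = 149089 = n. ✓

n = 149089 = 92² + 375² (one valid representation with x ≤ y).


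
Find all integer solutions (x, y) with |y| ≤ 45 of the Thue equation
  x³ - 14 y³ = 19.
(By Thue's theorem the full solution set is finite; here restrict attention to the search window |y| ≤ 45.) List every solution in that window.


The equation is x³ - 14y³ = 19. For fixed y, x³ = 14·y³ + 19, so a solution requires the RHS to be a perfect cube.
Strategy: iterate y from -45 to 45, compute RHS = 14·y³ + 19, and check whether it is a (positive or negative) perfect cube.
Check small values of y:
  y = 0: RHS = 19 is not a perfect cube.
  y = 1: RHS = 33 is not a perfect cube.
  y = -1: RHS = 5 is not a perfect cube.
  y = 2: RHS = 131 is not a perfect cube.
  y = -2: RHS = -93 is not a perfect cube.
  y = 3: RHS = 397 is not a perfect cube.
  y = -3: RHS = -359 is not a perfect cube.
Continuing the search up to |y| = 45 finds no solutions either.
No (x, y) in the scanned range satisfies the equation.

No integer solutions with |y| ≤ 45.


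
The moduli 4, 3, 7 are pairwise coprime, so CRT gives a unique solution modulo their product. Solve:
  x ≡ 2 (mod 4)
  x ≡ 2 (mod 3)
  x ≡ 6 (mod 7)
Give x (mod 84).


Moduli 4, 3, 7 are pairwise coprime; by CRT there is a unique solution modulo M = 4 · 3 · 7 = 84.
Solve pairwise, accumulating the modulus:
  Start with x ≡ 2 (mod 4).
  Combine with x ≡ 2 (mod 3): since gcd(4, 3) = 1, we get a unique residue mod 12.
    Write x = 2 + 4·t and substitute into x ≡ 2 (mod 3): 4·t ≡ 2 − 2 = 0 (mod 3).
    Reduce coefficients mod 3: 1·t ≡ 0 (mod 3).
    So t ≡ 0 (mod 3).
    Then x = 2 + 4·0 = 2, valid modulo lcm(4, 3) = 12: x ≡ 2 (mod 12).
  Combine with x ≡ 6 (mod 7): since gcd(12, 7) = 1, we get a unique residue mod 84.
    Write x = 2 + 12·t and substitute into x ≡ 6 (mod 7): 12·t ≡ 6 − 2 = 4 (mod 7).
    Reduce coefficients mod 7: 5·t ≡ 4 (mod 7).
    The inverse of 5 mod 7 is 3 (since 5·3 = 15 = 2·7 + 1), so t ≡ 3·4 = 12 ≡ 5 (mod 7).
    Then x = 2 + 12·5 = 62, valid modulo lcm(12, 7) = 84: x ≡ 62 (mod 84).
Verify: 62 mod 4 = 2 ✓, 62 mod 3 = 2 ✓, 62 mod 7 = 6 ✓.

x ≡ 62 (mod 84).


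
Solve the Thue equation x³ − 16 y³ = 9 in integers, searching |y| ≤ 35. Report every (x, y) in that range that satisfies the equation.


The equation is x³ - 16y³ = 9. For fixed y, x³ = 16·y³ + 9, so a solution requires the RHS to be a perfect cube.
Strategy: iterate y from -35 to 35, compute RHS = 16·y³ + 9, and check whether it is a (positive or negative) perfect cube.
Check small values of y:
  y = 0: RHS = 9 is not a perfect cube.
  y = 1: RHS = 25 is not a perfect cube.
  y = -1: RHS = -7 is not a perfect cube.
  y = 2: RHS = 137 is not a perfect cube.
  y = -2: RHS = -119 is not a perfect cube.
  y = 3: RHS = 441 is not a perfect cube.
  y = -3: RHS = -423 is not a perfect cube.
Continuing the search up to |y| = 35 finds no solutions either.
No (x, y) in the scanned range satisfies the equation.

No integer solutions with |y| ≤ 35.


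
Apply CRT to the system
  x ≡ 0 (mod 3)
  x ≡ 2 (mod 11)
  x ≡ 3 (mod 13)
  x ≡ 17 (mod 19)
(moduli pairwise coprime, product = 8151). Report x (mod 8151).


Product of moduli M = 3 · 11 · 13 · 19 = 8151.
Merge one congruence at a time:
  Start: x ≡ 0 (mod 3).
  Combine with x ≡ 2 (mod 11); new modulus lcm = 33.
    Write x = 0 + 3·t and substitute into x ≡ 2 (mod 11): 3·t ≡ 2 − 0 = 2 (mod 11).
    The inverse of 3 mod 11 is 4 (since 3·4 = 12 = 1·11 + 1), so t ≡ 4·2 = 8 ≡ 8 (mod 11).
    Then x = 0 + 3·8 = 24, valid modulo lcm(3, 11) = 33: x ≡ 24 (mod 33).
  Combine with x ≡ 3 (mod 13); new modulus lcm = 429.
    Write x = 24 + 33·t and substitute into x ≡ 3 (mod 13): 33·t ≡ 3 − 24 = -21 (mod 13).
    Reduce coefficients mod 13: 7·t ≡ 5 (mod 13).
    The inverse of 7 mod 13 is 2 (since 7·2 = 14 = 1·13 + 1), so t ≡ 2·5 = 10 ≡ 10 (mod 13).
    Then x = 24 + 33·10 = 354, valid modulo lcm(33, 13) = 429: x ≡ 354 (mod 429).
  Combine with x ≡ 17 (mod 19); new modulus lcm = 8151.
    Write x = 354 + 429·t and substitute into x ≡ 17 (mod 19): 429·t ≡ 17 − 354 = -337 (mod 19).
    Reduce coefficients mod 19: 11·t ≡ 5 (mod 19).
    The inverse of 11 mod 19 is 7 (since 11·7 = 77 = 4·19 + 1), so t ≡ 7·5 = 35 ≡ 16 (mod 19).
    Then x = 354 + 429·16 = 7218, valid modulo lcm(429, 19) = 8151: x ≡ 7218 (mod 8151).
Verify against each original: 7218 mod 3 = 0, 7218 mod 11 = 2, 7218 mod 13 = 3, 7218 mod 19 = 17.

x ≡ 7218 (mod 8151).


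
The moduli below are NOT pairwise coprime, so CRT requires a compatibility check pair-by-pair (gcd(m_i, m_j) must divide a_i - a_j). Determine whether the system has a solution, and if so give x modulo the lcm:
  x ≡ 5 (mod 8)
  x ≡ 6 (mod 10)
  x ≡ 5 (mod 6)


Moduli 8, 10, 6 are not pairwise coprime, so CRT works modulo lcm(m_i) when all pairwise compatibility conditions hold.
Pairwise compatibility: gcd(m_i, m_j) must divide a_i - a_j for every pair.
Merge one congruence at a time:
  Start: x ≡ 5 (mod 8).
  Combine with x ≡ 6 (mod 10): gcd(8, 10) = 2, and 6 - 5 = 1 is NOT divisible by 2.
    ⇒ system is inconsistent (no integer solution).

No solution (the system is inconsistent).


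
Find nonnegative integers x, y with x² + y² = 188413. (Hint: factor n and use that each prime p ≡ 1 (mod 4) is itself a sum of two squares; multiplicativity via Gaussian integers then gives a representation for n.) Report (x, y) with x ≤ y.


Step 1: Factor n = 188413 = 29 · 73 · 89.
Step 2: Check the mod-4 condition on each prime factor: 29 ≡ 1 (mod 4), exponent 1; 73 ≡ 1 (mod 4), exponent 1; 89 ≡ 1 (mod 4), exponent 1.
All primes ≡ 3 (mod 4) appear to even exponent (or don't appear), so by the two-squares theorem n IS expressible as a sum of two squares.
Step 3: Build a representation. Here n = 29 · 73 · 89 is a product of primes ≡ 1 (mod 4). Each prime p ≡ 1 (mod 4) is itself a sum of two squares; find a² by testing p − a² for a perfect square:
  29: 29 − 1² = 28, 29 − 2² = 25 = 5² ⇒ 29 = 2² + 5².
  73: 73 − 1² = 72, 73 − 2² = 69, 73 − 3² = 64 = 8² ⇒ 73 = 3² + 8².
  89: 89 − 1² = 88, 89 − 2² = 85, 89 − 3² = 80, 89 − 4² = 73, 89 − 5² = 64 = 8² ⇒ 89 = 5² + 8².
  Combine using the Brahmagupta–Fibonacci identity (a² + b²)(c² + d²) = (ac − bd)² + (ad + bc)² = (ac + bd)² + (ad − bc)²:
  29 · 73 = 2117: from (2² + 5²)(3² + 8²), take (2·3 − 5·8, 2·8 + 5·3) = (6 − 40, 16 + 15) = (-34, 31); dropping signs (only squares matter) gives (34, 31); check 34² + 31² = 1156 + 961 = 2117 ✓.
  2117 · 89 = 188413: from (34² + 31²)(5² + 8²), take (34·5 − 31·8, 34·8 + 31·5) = (170 − 248, 272 + 155) = (-78, 427); dropping signs (only squares matter) gives (78, 427); check 78² + 427² = 6084 + 182329 = 188413 ✓.
Step 4: Order so x ≤ y and verify: 78² + 427² = 6084 + 182329 = 188413 = n. ✓

n = 188413 = 78² + 427² (one valid representation with x ≤ y).


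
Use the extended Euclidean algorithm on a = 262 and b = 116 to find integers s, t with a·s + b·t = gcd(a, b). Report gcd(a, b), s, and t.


Euclidean algorithm on (262, 116) — divide until remainder is 0:
  262 = 2 · 116 + 30
  116 = 3 · 30 + 26
  30 = 1 · 26 + 4
  26 = 6 · 4 + 2
  4 = 2 · 2 + 0
gcd(262, 116) = 2.
Track Bezout coefficients alongside the remainders: start with r₀ = 262 = a·1 + b·0 (s = 1, t = 0) and r₁ = 116 = a·0 + b·1 (s = 0, t = 1); each new remainder r_{k+1} = r_{k-1} − q_k·r_k inherits s_{k+1} = s_{k-1} − q_k·s_k, t_{k+1} = t_{k-1} − q_k·t_k, so r_k = a·s_k + b·t_k at every step:
  q = 2: r = 30, s = 1 − 2·0 = 1, t = 0 − 2·1 = -2  (check: 262·1 + 116·(-2) = 30)
  q = 3: r = 26, s = 0 − 3·1 = -3, t = 1 − 3·(-2) = 7  (check: 262·(-3) + 116·7 = 26)
  q = 1: r = 4, s = 1 − 1·(-3) = 4, t = -2 − 1·7 = -9  (check: 262·4 + 116·(-9) = 4)
  q = 6: r = 2, s = -3 − 6·4 = -27, t = 7 − 6·(-9) = 61  (check: 262·(-27) + 116·61 = 2)
The row with r = 2 (the gcd) gives the Bezout coefficients s = -27, t = 61.
Result: 262 · (-27) + 116 · (61) = 2.

gcd(262, 116) = 2; s = -27, t = 61 (check: 262·(-27) + 116·61 = 2).


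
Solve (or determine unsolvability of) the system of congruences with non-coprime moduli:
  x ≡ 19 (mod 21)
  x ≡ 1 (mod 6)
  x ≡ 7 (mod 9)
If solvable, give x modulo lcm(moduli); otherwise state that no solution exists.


Moduli 21, 6, 9 are not pairwise coprime, so CRT works modulo lcm(m_i) when all pairwise compatibility conditions hold.
Pairwise compatibility: gcd(m_i, m_j) must divide a_i - a_j for every pair.
Merge one congruence at a time:
  Start: x ≡ 19 (mod 21).
  Combine with x ≡ 1 (mod 6): gcd(21, 6) = 3; 1 - 19 = -18, which IS divisible by 3, so compatible.
    Write x = 19 + 21·t and substitute into x ≡ 1 (mod 6): 21·t ≡ 1 − 19 = -18 (mod 6).
    Divide the congruence (and modulus) by g = 3: 7·t ≡ -6 (mod 2).
    Reduce coefficients mod 2: 1·t ≡ 0 (mod 2).
    So t ≡ 0 (mod 2).
    Then x = 19 + 21·0 = 19, valid modulo lcm(21, 6) = 42: x ≡ 19 (mod 42).
  Combine with x ≡ 7 (mod 9): gcd(42, 9) = 3; 7 - 19 = -12, which IS divisible by 3, so compatible.
    Write x = 19 + 42·t and substitute into x ≡ 7 (mod 9): 42·t ≡ 7 − 19 = -12 (mod 9).
    Divide the congruence (and modulus) by g = 3: 14·t ≡ -4 (mod 3).
    Reduce coefficients mod 3: 2·t ≡ 2 (mod 3).
    The inverse of 2 mod 3 is 2 (since 2·2 = 4 = 1·3 + 1), so t ≡ 2·2 = 4 ≡ 1 (mod 3).
    Then x = 19 + 42·1 = 61, valid modulo lcm(42, 9) = 126: x ≡ 61 (mod 126).
Verify: 61 mod 21 = 19, 61 mod 6 = 1, 61 mod 9 = 7.

x ≡ 61 (mod 126).


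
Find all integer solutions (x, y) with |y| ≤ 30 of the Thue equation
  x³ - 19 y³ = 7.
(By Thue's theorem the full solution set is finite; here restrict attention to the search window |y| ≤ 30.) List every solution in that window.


The equation is x³ - 19y³ = 7. For fixed y, x³ = 19·y³ + 7, so a solution requires the RHS to be a perfect cube.
Strategy: iterate y from -30 to 30, compute RHS = 19·y³ + 7, and check whether it is a (positive or negative) perfect cube.
Check small values of y:
  y = 0: RHS = 7 is not a perfect cube.
  y = 1: RHS = 26 is not a perfect cube.
  y = -1: RHS = -12 is not a perfect cube.
  y = 2: RHS = 159 is not a perfect cube.
  y = -2: RHS = -145 is not a perfect cube.
  y = 3: RHS = 520 is not a perfect cube.
  y = -3: RHS = -506 is not a perfect cube.
Continuing the search up to |y| = 30 finds no solutions either.
No (x, y) in the scanned range satisfies the equation.

No integer solutions with |y| ≤ 30.


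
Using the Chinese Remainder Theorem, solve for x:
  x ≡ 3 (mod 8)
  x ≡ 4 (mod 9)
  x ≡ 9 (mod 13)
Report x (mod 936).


Moduli 8, 9, 13 are pairwise coprime; by CRT there is a unique solution modulo M = 8 · 9 · 13 = 936.
Solve pairwise, accumulating the modulus:
  Start with x ≡ 3 (mod 8).
  Combine with x ≡ 4 (mod 9): since gcd(8, 9) = 1, we get a unique residue mod 72.
    Write x = 3 + 8·t and substitute into x ≡ 4 (mod 9): 8·t ≡ 4 − 3 = 1 (mod 9).
    The inverse of 8 mod 9 is 8 (since 8·8 = 64 = 7·9 + 1), so t ≡ 8·1 = 8 ≡ 8 (mod 9).
    Then x = 3 + 8·8 = 67, valid modulo lcm(8, 9) = 72: x ≡ 67 (mod 72).
  Combine with x ≡ 9 (mod 13): since gcd(72, 13) = 1, we get a unique residue mod 936.
    Write x = 67 + 72·t and substitute into x ≡ 9 (mod 13): 72·t ≡ 9 − 67 = -58 (mod 13).
    Reduce coefficients mod 13: 7·t ≡ 7 (mod 13).
    The inverse of 7 mod 13 is 2 (since 7·2 = 14 = 1·13 + 1), so t ≡ 2·7 = 14 ≡ 1 (mod 13).
    Then x = 67 + 72·1 = 139, valid modulo lcm(72, 13) = 936: x ≡ 139 (mod 936).
Verify: 139 mod 8 = 3 ✓, 139 mod 9 = 4 ✓, 139 mod 13 = 9 ✓.

x ≡ 139 (mod 936).


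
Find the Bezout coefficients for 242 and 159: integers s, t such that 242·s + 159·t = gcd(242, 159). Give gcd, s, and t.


Euclidean algorithm on (242, 159) — divide until remainder is 0:
  242 = 1 · 159 + 83
  159 = 1 · 83 + 76
  83 = 1 · 76 + 7
  76 = 10 · 7 + 6
  7 = 1 · 6 + 1
  6 = 6 · 1 + 0
gcd(242, 159) = 1.
Track Bezout coefficients alongside the remainders: start with r₀ = 242 = a·1 + b·0 (s = 1, t = 0) and r₁ = 159 = a·0 + b·1 (s = 0, t = 1); each new remainder r_{k+1} = r_{k-1} − q_k·r_k inherits s_{k+1} = s_{k-1} − q_k·s_k, t_{k+1} = t_{k-1} − q_k·t_k, so r_k = a·s_k + b·t_k at every step:
  q = 1: r = 83, s = 1 − 1·0 = 1, t = 0 − 1·1 = -1  (check: 242·1 + 159·(-1) = 83)
  q = 1: r = 76, s = 0 − 1·1 = -1, t = 1 − 1·(-1) = 2  (check: 242·(-1) + 159·2 = 76)
  q = 1: r = 7, s = 1 − 1·(-1) = 2, t = -1 − 1·2 = -3  (check: 242·2 + 159·(-3) = 7)
  q = 10: r = 6, s = -1 − 10·2 = -21, t = 2 − 10·(-3) = 32  (check: 242·(-21) + 159·32 = 6)
  q = 1: r = 1, s = 2 − 1·(-21) = 23, t = -3 − 1·32 = -35  (check: 242·23 + 159·(-35) = 1)
The row with r = 1 (the gcd) gives the Bezout coefficients s = 23, t = -35.
Result: 242 · (23) + 159 · (-35) = 1.

gcd(242, 159) = 1; s = 23, t = -35 (check: 242·23 + 159·(-35) = 1).


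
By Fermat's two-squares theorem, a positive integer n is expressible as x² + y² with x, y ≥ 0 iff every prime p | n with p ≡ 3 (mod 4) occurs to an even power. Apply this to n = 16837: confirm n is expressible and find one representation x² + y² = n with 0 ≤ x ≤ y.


Step 1: Factor n = 16837 = 113 · 149.
Step 2: Check the mod-4 condition on each prime factor: 113 ≡ 1 (mod 4), exponent 1; 149 ≡ 1 (mod 4), exponent 1.
All primes ≡ 3 (mod 4) appear to even exponent (or don't appear), so by the two-squares theorem n IS expressible as a sum of two squares.
Step 3: Build a representation. Here n = 113 · 149 is a product of primes ≡ 1 (mod 4). Each prime p ≡ 1 (mod 4) is itself a sum of two squares; find a² by testing p − a² for a perfect square:
  113: 113 − 1² = 112, 113 − 2² = 109, 113 − 3² = 104, 113 − 4² = 97, 113 − 5² = 88, 113 − 6² = 77, 113 − 7² = 64 = 8² ⇒ 113 = 7² + 8².
  149: 149 − 1² = 148, 149 − 2² = 145, 149 − 3² = 140, 149 − 4² = 133, 149 − 5² = 124, 149 − 6² = 113, 149 − 7² = 100 = 10² ⇒ 149 = 7² + 10².
  Combine using the Brahmagupta–Fibonacci identity (a² + b²)(c² + d²) = (ac − bd)² + (ad + bc)² = (ac + bd)² + (ad − bc)²:
  113 · 149 = 16837: from (7² + 8²)(7² + 10²), take (7·7 − 8·10, 7·10 + 8·7) = (49 − 80, 70 + 56) = (-31, 126); dropping signs (only squares matter) gives (31, 126); check 31² + 126² = 961 + 15876 = 16837 ✓.
Step 4: Order so x ≤ y and verify: 31² + 126² = 961 + 15876 = 16837 = n. ✓

n = 16837 = 31² + 126² (one valid representation with x ≤ y).


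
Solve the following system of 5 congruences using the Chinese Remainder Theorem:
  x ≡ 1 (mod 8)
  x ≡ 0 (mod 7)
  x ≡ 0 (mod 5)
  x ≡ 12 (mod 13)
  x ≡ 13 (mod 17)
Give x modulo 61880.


Product of moduli M = 8 · 7 · 5 · 13 · 17 = 61880.
Merge one congruence at a time:
  Start: x ≡ 1 (mod 8).
  Combine with x ≡ 0 (mod 7); new modulus lcm = 56.
    Write x = 1 + 8·t and substitute into x ≡ 0 (mod 7): 8·t ≡ 0 − 1 = -1 (mod 7).
    Reduce coefficients mod 7: 1·t ≡ 6 (mod 7).
    So t ≡ 6 (mod 7).
    Then x = 1 + 8·6 = 49, valid modulo lcm(8, 7) = 56: x ≡ 49 (mod 56).
  Combine with x ≡ 0 (mod 5); new modulus lcm = 280.
    Write x = 49 + 56·t and substitute into x ≡ 0 (mod 5): 56·t ≡ 0 − 49 = -49 (mod 5).
    Reduce coefficients mod 5: 1·t ≡ 1 (mod 5).
    So t ≡ 1 (mod 5).
    Then x = 49 + 56·1 = 105, valid modulo lcm(56, 5) = 280: x ≡ 105 (mod 280).
  Combine with x ≡ 12 (mod 13); new modulus lcm = 3640.
    Write x = 105 + 280·t and substitute into x ≡ 12 (mod 13): 280·t ≡ 12 − 105 = -93 (mod 13).
    Reduce coefficients mod 13: 7·t ≡ 11 (mod 13).
    The inverse of 7 mod 13 is 2 (since 7·2 = 14 = 1·13 + 1), so t ≡ 2·11 = 22 ≡ 9 (mod 13).
    Then x = 105 + 280·9 = 2625, valid modulo lcm(280, 13) = 3640: x ≡ 2625 (mod 3640).
  Combine with x ≡ 13 (mod 17); new modulus lcm = 61880.
    Write x = 2625 + 3640·t and substitute into x ≡ 13 (mod 17): 3640·t ≡ 13 − 2625 = -2612 (mod 17).
    Reduce coefficients mod 17: 2·t ≡ 6 (mod 17).
    The inverse of 2 mod 17 is 9 (since 2·9 = 18 = 1·17 + 1), so t ≡ 9·6 = 54 ≡ 3 (mod 17).
    Then x = 2625 + 3640·3 = 13545, valid modulo lcm(3640, 17) = 61880: x ≡ 13545 (mod 61880).
Verify against each original: 13545 mod 8 = 1, 13545 mod 7 = 0, 13545 mod 5 = 0, 13545 mod 13 = 12, 13545 mod 17 = 13.

x ≡ 13545 (mod 61880).


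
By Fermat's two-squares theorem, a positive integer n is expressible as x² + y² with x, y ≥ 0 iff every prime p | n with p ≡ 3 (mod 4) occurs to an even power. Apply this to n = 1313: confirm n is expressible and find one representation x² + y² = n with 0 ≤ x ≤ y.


Step 1: Factor n = 1313 = 13 · 101.
Step 2: Check the mod-4 condition on each prime factor: 13 ≡ 1 (mod 4), exponent 1; 101 ≡ 1 (mod 4), exponent 1.
All primes ≡ 3 (mod 4) appear to even exponent (or don't appear), so by the two-squares theorem n IS expressible as a sum of two squares.
Step 3: Build a representation. Here n = 13 · 101 is a product of primes ≡ 1 (mod 4). Each prime p ≡ 1 (mod 4) is itself a sum of two squares; find a² by testing p − a² for a perfect square:
  13: 13 − 1² = 12, 13 − 2² = 9 = 3² ⇒ 13 = 2² + 3².
  101: 101 − 1² = 100 = 10² ⇒ 101 = 1² + 10².
  Combine using the Brahmagupta–Fibonacci identity (a² + b²)(c² + d²) = (ac − bd)² + (ad + bc)² = (ac + bd)² + (ad − bc)²:
  13 · 101 = 1313: from (2² + 3²)(1² + 10²), take (2·1 − 3·10, 2·10 + 3·1) = (2 − 30, 20 + 3) = (-28, 23); dropping signs (only squares matter) gives (28, 23); check 28² + 23² = 784 + 529 = 1313 ✓.
Step 4: Order so x ≤ y and verify: 23² + 28² = 529 + 784 = 1313 = n. ✓

n = 1313 = 23² + 28² (one valid representation with x ≤ y).


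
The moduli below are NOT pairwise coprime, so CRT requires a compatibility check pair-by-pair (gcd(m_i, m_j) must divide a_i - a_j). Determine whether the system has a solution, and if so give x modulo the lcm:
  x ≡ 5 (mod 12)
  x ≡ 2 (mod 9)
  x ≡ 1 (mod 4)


Moduli 12, 9, 4 are not pairwise coprime, so CRT works modulo lcm(m_i) when all pairwise compatibility conditions hold.
Pairwise compatibility: gcd(m_i, m_j) must divide a_i - a_j for every pair.
Merge one congruence at a time:
  Start: x ≡ 5 (mod 12).
  Combine with x ≡ 2 (mod 9): gcd(12, 9) = 3; 2 - 5 = -3, which IS divisible by 3, so compatible.
    Write x = 5 + 12·t and substitute into x ≡ 2 (mod 9): 12·t ≡ 2 − 5 = -3 (mod 9).
    Divide the congruence (and modulus) by g = 3: 4·t ≡ -1 (mod 3).
    Reduce coefficients mod 3: 1·t ≡ 2 (mod 3).
    So t ≡ 2 (mod 3).
    Then x = 5 + 12·2 = 29, valid modulo lcm(12, 9) = 36: x ≡ 29 (mod 36).
  Combine with x ≡ 1 (mod 4): gcd(36, 4) = 4; 1 - 29 = -28, which IS divisible by 4, so compatible.
    Write x = 29 + 36·t and substitute into x ≡ 1 (mod 4): 36·t ≡ 1 − 29 = -28 (mod 4).
    Divide the congruence (and modulus) by g = 4: 9·t ≡ -7 (mod 1).
    Modulo 1 every t works; take t = 0.
    Then x = 29 + 36·0 = 29, valid modulo lcm(36, 4) = 36: x ≡ 29 (mod 36).
Verify: 29 mod 12 = 5, 29 mod 9 = 2, 29 mod 4 = 1.

x ≡ 29 (mod 36).


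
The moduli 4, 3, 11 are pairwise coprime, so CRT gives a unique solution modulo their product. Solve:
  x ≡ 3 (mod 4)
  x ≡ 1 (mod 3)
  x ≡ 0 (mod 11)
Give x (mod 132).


Moduli 4, 3, 11 are pairwise coprime; by CRT there is a unique solution modulo M = 4 · 3 · 11 = 132.
Solve pairwise, accumulating the modulus:
  Start with x ≡ 3 (mod 4).
  Combine with x ≡ 1 (mod 3): since gcd(4, 3) = 1, we get a unique residue mod 12.
    Write x = 3 + 4·t and substitute into x ≡ 1 (mod 3): 4·t ≡ 1 − 3 = -2 (mod 3).
    Reduce coefficients mod 3: 1·t ≡ 1 (mod 3).
    So t ≡ 1 (mod 3).
    Then x = 3 + 4·1 = 7, valid modulo lcm(4, 3) = 12: x ≡ 7 (mod 12).
  Combine with x ≡ 0 (mod 11): since gcd(12, 11) = 1, we get a unique residue mod 132.
    Write x = 7 + 12·t and substitute into x ≡ 0 (mod 11): 12·t ≡ 0 − 7 = -7 (mod 11).
    Reduce coefficients mod 11: 1·t ≡ 4 (mod 11).
    So t ≡ 4 (mod 11).
    Then x = 7 + 12·4 = 55, valid modulo lcm(12, 11) = 132: x ≡ 55 (mod 132).
Verify: 55 mod 4 = 3 ✓, 55 mod 3 = 1 ✓, 55 mod 11 = 0 ✓.

x ≡ 55 (mod 132).


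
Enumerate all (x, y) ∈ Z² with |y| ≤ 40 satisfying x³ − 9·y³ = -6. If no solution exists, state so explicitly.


The equation is x³ - 9y³ = -6. For fixed y, x³ = 9·y³ − 6, so a solution requires the RHS to be a perfect cube.
Strategy: iterate y from -40 to 40, compute RHS = 9·y³ − 6, and check whether it is a (positive or negative) perfect cube.
Check small values of y:
  y = 0: RHS = -6 is not a perfect cube.
  y = 1: RHS = 3 is not a perfect cube.
  y = -1: RHS = -15 is not a perfect cube.
  y = 2: RHS = 66 is not a perfect cube.
  y = -2: RHS = -78 is not a perfect cube.
  y = 3: RHS = 237 is not a perfect cube.
  y = -3: RHS = -249 is not a perfect cube.
Continuing the search up to |y| = 40 finds no solutions either.
No (x, y) in the scanned range satisfies the equation.

No integer solutions with |y| ≤ 40.


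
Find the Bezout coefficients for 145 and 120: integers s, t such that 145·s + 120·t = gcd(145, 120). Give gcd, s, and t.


Euclidean algorithm on (145, 120) — divide until remainder is 0:
  145 = 1 · 120 + 25
  120 = 4 · 25 + 20
  25 = 1 · 20 + 5
  20 = 4 · 5 + 0
gcd(145, 120) = 5.
Track Bezout coefficients alongside the remainders: start with r₀ = 145 = a·1 + b·0 (s = 1, t = 0) and r₁ = 120 = a·0 + b·1 (s = 0, t = 1); each new remainder r_{k+1} = r_{k-1} − q_k·r_k inherits s_{k+1} = s_{k-1} − q_k·s_k, t_{k+1} = t_{k-1} − q_k·t_k, so r_k = a·s_k + b·t_k at every step:
  q = 1: r = 25, s = 1 − 1·0 = 1, t = 0 − 1·1 = -1  (check: 145·1 + 120·(-1) = 25)
  q = 4: r = 20, s = 0 − 4·1 = -4, t = 1 − 4·(-1) = 5  (check: 145·(-4) + 120·5 = 20)
  q = 1: r = 5, s = 1 − 1·(-4) = 5, t = -1 − 1·5 = -6  (check: 145·5 + 120·(-6) = 5)
The row with r = 5 (the gcd) gives the Bezout coefficients s = 5, t = -6.
Result: 145 · (5) + 120 · (-6) = 5.

gcd(145, 120) = 5; s = 5, t = -6 (check: 145·5 + 120·(-6) = 5).


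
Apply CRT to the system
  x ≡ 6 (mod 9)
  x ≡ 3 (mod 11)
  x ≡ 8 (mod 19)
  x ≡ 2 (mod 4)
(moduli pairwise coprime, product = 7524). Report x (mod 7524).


Product of moduli M = 9 · 11 · 19 · 4 = 7524.
Merge one congruence at a time:
  Start: x ≡ 6 (mod 9).
  Combine with x ≡ 3 (mod 11); new modulus lcm = 99.
    Write x = 6 + 9·t and substitute into x ≡ 3 (mod 11): 9·t ≡ 3 − 6 = -3 (mod 11).
    Reduce coefficients mod 11: 9·t ≡ 8 (mod 11).
    The inverse of 9 mod 11 is 5 (since 9·5 = 45 = 4·11 + 1), so t ≡ 5·8 = 40 ≡ 7 (mod 11).
    Then x = 6 + 9·7 = 69, valid modulo lcm(9, 11) = 99: x ≡ 69 (mod 99).
  Combine with x ≡ 8 (mod 19); new modulus lcm = 1881.
    Write x = 69 + 99·t and substitute into x ≡ 8 (mod 19): 99·t ≡ 8 − 69 = -61 (mod 19).
    Reduce coefficients mod 19: 4·t ≡ 15 (mod 19).
    The inverse of 4 mod 19 is 5 (since 4·5 = 20 = 1·19 + 1), so t ≡ 5·15 = 75 ≡ 18 (mod 19).
    Then x = 69 + 99·18 = 1851, valid modulo lcm(99, 19) = 1881: x ≡ 1851 (mod 1881).
  Combine with x ≡ 2 (mod 4); new modulus lcm = 7524.
    Write x = 1851 + 1881·t and substitute into x ≡ 2 (mod 4): 1881·t ≡ 2 − 1851 = -1849 (mod 4).
    Reduce coefficients mod 4: 1·t ≡ 3 (mod 4).
    So t ≡ 3 (mod 4).
    Then x = 1851 + 1881·3 = 7494, valid modulo lcm(1881, 4) = 7524: x ≡ 7494 (mod 7524).
Verify against each original: 7494 mod 9 = 6, 7494 mod 11 = 3, 7494 mod 19 = 8, 7494 mod 4 = 2.

x ≡ 7494 (mod 7524).


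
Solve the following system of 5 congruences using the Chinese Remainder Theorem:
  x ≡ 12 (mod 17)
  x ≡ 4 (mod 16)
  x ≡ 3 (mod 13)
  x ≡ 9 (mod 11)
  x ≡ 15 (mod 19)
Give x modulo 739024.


Product of moduli M = 17 · 16 · 13 · 11 · 19 = 739024.
Merge one congruence at a time:
  Start: x ≡ 12 (mod 17).
  Combine with x ≡ 4 (mod 16); new modulus lcm = 272.
    Write x = 12 + 17·t and substitute into x ≡ 4 (mod 16): 17·t ≡ 4 − 12 = -8 (mod 16).
    Reduce coefficients mod 16: 1·t ≡ 8 (mod 16).
    So t ≡ 8 (mod 16).
    Then x = 12 + 17·8 = 148, valid modulo lcm(17, 16) = 272: x ≡ 148 (mod 272).
  Combine with x ≡ 3 (mod 13); new modulus lcm = 3536.
    Write x = 148 + 272·t and substitute into x ≡ 3 (mod 13): 272·t ≡ 3 − 148 = -145 (mod 13).
    Reduce coefficients mod 13: 12·t ≡ 11 (mod 13).
    The inverse of 12 mod 13 is 12 (since 12·12 = 144 = 11·13 + 1), so t ≡ 12·11 = 132 ≡ 2 (mod 13).
    Then x = 148 + 272·2 = 692, valid modulo lcm(272, 13) = 3536: x ≡ 692 (mod 3536).
  Combine with x ≡ 9 (mod 11); new modulus lcm = 38896.
    Write x = 692 + 3536·t and substitute into x ≡ 9 (mod 11): 3536·t ≡ 9 − 692 = -683 (mod 11).
    Reduce coefficients mod 11: 5·t ≡ 10 (mod 11).
    The inverse of 5 mod 11 is 9 (since 5·9 = 45 = 4·11 + 1), so t ≡ 9·10 = 90 ≡ 2 (mod 11).
    Then x = 692 + 3536·2 = 7764, valid modulo lcm(3536, 11) = 38896: x ≡ 7764 (mod 38896).
  Combine with x ≡ 15 (mod 19); new modulus lcm = 739024.
    Write x = 7764 + 38896·t and substitute into x ≡ 15 (mod 19): 38896·t ≡ 15 − 7764 = -7749 (mod 19).
    Reduce coefficients mod 19: 3·t ≡ 3 (mod 19).
    The inverse of 3 mod 19 is 13 (since 3·13 = 39 = 2·19 + 1), so t ≡ 13·3 = 39 ≡ 1 (mod 19).
    Then x = 7764 + 38896·1 = 46660, valid modulo lcm(38896, 19) = 739024: x ≡ 46660 (mod 739024).
Verify against each original: 46660 mod 17 = 12, 46660 mod 16 = 4, 46660 mod 13 = 3, 46660 mod 11 = 9, 46660 mod 19 = 15.

x ≡ 46660 (mod 739024).
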